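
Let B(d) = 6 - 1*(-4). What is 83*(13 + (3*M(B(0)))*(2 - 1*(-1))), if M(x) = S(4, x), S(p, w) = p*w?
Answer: 30959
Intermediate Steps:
B(d) = 10 (B(d) = 6 + 4 = 10)
M(x) = 4*x
83*(13 + (3*M(B(0)))*(2 - 1*(-1))) = 83*(13 + (3*(4*10))*(2 - 1*(-1))) = 83*(13 + (3*40)*(2 + 1)) = 83*(13 + 120*3) = 83*(13 + 360) = 83*373 = 30959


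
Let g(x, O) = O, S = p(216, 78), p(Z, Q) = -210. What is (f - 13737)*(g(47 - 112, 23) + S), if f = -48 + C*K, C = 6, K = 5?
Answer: 2572185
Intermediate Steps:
S = -210
f = -18 (f = -48 + 6*5 = -48 + 30 = -18)
(f - 13737)*(g(47 - 112, 23) + S) = (-18 - 13737)*(23 - 210) = -13755*(-187) = 2572185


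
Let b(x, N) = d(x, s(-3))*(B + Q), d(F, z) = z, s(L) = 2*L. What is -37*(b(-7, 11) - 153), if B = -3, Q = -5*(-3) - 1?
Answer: 8103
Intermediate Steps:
Q = 14 (Q = 15 - 1 = 14)
b(x, N) = -66 (b(x, N) = (2*(-3))*(-3 + 14) = -6*11 = -66)
-37*(b(-7, 11) - 153) = -37*(-66 - 153) = -37*(-219) = 8103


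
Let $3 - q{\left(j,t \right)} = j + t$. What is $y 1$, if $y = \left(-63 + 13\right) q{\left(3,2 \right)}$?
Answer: $100$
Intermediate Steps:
$q{\left(j,t \right)} = 3 - j - t$ ($q{\left(j,t \right)} = 3 - \left(j + t\right) = 3 - j - t$)
$y = 100$ ($y = \left(-63 + 13\right) \left(3 - 3 - 2\right) = - 50 \left(3 - 3 - 2\right) = \left(-50\right) \left(-2\right) = 100$)
$y 1 = 100 \cdot 1 = 100$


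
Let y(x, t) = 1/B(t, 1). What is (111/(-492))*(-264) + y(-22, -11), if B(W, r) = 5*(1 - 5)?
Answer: 48799/820 ≈ 59.511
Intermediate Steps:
B(W, r) = -20 (B(W, r) = 5*(-4) = -20)
y(x, t) = -1/20 (y(x, t) = 1/(-20) = -1/20)
(111/(-492))*(-264) + y(-22, -11) = (111/(-492))*(-264) - 1/20 = (111*(-1/492))*(-264) - 1/20 = -37/164*(-264) - 1/20 = 2442/41 - 1/20 = 48799/820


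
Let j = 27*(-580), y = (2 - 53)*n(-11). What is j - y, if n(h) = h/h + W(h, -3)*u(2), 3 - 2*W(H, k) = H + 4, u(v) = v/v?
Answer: -15354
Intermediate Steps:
u(v) = 1
W(H, k) = -½ - H/2 (W(H, k) = 3/2 - (H + 4)/2 = 3/2 - (4 + H)/2 = 3/2 + (-2 - H/2) = -½ - H/2)
n(h) = ½ - h/2 (n(h) = h/h + (-½ - h/2)*1 = 1 + (-½ - h/2) = ½ - h/2)
y = -306 (y = (2 - 53)*(½ - ½*(-11)) = -51*(½ + 11/2) = -51*6 = -306)
j = -15660
j - y = -15660 - 1*(-306) = -15660 + 306 = -15354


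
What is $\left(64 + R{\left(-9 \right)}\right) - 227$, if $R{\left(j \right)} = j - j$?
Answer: $-163$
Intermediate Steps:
$R{\left(j \right)} = 0$
$\left(64 + R{\left(-9 \right)}\right) - 227 = \left(64 + 0\right) - 227 = 64 - 227 = -163$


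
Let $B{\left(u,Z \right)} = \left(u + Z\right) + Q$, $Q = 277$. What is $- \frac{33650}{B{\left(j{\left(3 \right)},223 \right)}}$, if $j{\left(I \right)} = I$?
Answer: $- \frac{33650}{503} \approx -66.899$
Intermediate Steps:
$B{\left(u,Z \right)} = 277 + Z + u$ ($B{\left(u,Z \right)} = \left(u + Z\right) + 277 = \left(Z + u\right) + 277 = 277 + Z + u$)
$- \frac{33650}{B{\left(j{\left(3 \right)},223 \right)}} = - \frac{33650}{277 + 223 + 3} = - \frac{33650}{503}$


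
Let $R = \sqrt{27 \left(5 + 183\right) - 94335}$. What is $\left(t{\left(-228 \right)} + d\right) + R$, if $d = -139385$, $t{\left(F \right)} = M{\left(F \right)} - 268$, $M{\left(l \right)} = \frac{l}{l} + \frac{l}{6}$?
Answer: $-139690 + i \sqrt{89259} \approx -1.3969 \cdot 10^{5} + 298.76 i$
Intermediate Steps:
$M{\left(l \right)} = 1 + \frac{l}{6}$ ($M{\left(l \right)} = 1 + l \frac{1}{6} = 1 + \frac{l}{6}$)
$t{\left(F \right)} = -267 + \frac{F}{6}$ ($t{\left(F \right)} = \left(1 + \frac{F}{6}\right) - 268 = -267 + \frac{F}{6}$)
$R = i \sqrt{89259}$ ($R = \sqrt{27 \cdot 188 - 94335} = \sqrt{5076 - 94335} = \sqrt{-89259} = i \sqrt{89259} \approx 298.76 i$)
$\left(t{\left(-228 \right)} + d\right) + R = \left(\left(-267 + \frac{1}{6} \left(-228\right)\right) - 139385\right) + i \sqrt{89259} = \left(\left(-267 - 38\right) - 139385\right) + i \sqrt{89259} = \left(-305 - 139385\right) + i \sqrt{89259} = -139690 + i \sqrt{89259}$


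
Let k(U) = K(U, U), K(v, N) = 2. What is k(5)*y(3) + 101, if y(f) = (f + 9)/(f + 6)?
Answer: 311/3 ≈ 103.67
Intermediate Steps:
k(U) = 2
y(f) = (9 + f)/(6 + f)
k(5)*y(3) + 101 = 2*((9 + 3)/(6 + 3)) + 101 = 2*(12/9) + 101 = 2*((⅑)*12) + 101 = 2*(4/3) + 101 = 8/3 + 101 = 311/3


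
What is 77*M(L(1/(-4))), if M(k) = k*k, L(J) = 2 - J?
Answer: 6237/16 ≈ 389.81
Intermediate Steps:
M(k) = k²
77*M(L(1/(-4))) = 77*(2 - 1/(-4))² = 77*(2 - (-1)/4)² = 77*(2 - 1*(-¼))² = 77*(2 + ¼)² = 77*(9/4)² = 77*(81/16) = 6237/16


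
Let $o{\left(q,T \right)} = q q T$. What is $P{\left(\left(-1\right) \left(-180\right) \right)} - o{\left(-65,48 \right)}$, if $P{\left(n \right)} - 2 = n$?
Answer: $-202618$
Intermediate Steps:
$o{\left(q,T \right)} = T q^{2}$ ($o{\left(q,T \right)} = q^{2} T = T q^{2}$)
$P{\left(n \right)} = 2 + n$
$P{\left(\left(-1\right) \left(-180\right) \right)} - o{\left(-65,48 \right)} = \left(2 - -180\right) - 48 \left(-65\right)^{2} = \left(2 + 180\right) - 48 \cdot 4225 = 182 - 202800 = -202618$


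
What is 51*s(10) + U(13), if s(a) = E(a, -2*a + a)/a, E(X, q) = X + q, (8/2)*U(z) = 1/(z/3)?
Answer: 3/52 ≈ 0.057692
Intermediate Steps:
U(z) = 3/(4*z) (U(z) = 1/(4*((z/3))) = (3/z)/4 = 3/(4*z))
s(a) = 0 (s(a) = (a + (-2*a + a))/a = (a - a)/a = 0/a = 0)
51*s(10) + U(13) = 51*0 + (¾)/13 = 0 + (¾)*(1/13) = 0 + 3/52 = 3/52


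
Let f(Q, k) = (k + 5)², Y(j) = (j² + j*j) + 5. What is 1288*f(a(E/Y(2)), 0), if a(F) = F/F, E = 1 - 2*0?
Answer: 32200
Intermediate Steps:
E = 1 (E = 1 + 0 = 1)
Y(j) = 5 + 2*j² (Y(j) = (j² + j²) + 5 = 2*j² + 5 = 5 + 2*j²)
a(F) = 1
f(Q, k) = (5 + k)²
1288*f(a(E/Y(2)), 0) = 1288*(5 + 0)² = 1288*5² = 1288*25 = 32200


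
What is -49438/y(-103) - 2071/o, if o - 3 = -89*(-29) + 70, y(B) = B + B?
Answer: 65390913/273362 ≈ 239.21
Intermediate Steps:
y(B) = 2*B
o = 2654 (o = 3 + (-89*(-29) + 70) = 3 + (2581 + 70) = 3 + 2651 = 2654)
-49438/y(-103) - 2071/o = -49438/(2*(-103)) - 2071/2654 = -49438/(-206) - 2071*1/2654 = -49438*(-1/206) - 2071/2654 = 24719/103 - 2071/2654 = 65390913/273362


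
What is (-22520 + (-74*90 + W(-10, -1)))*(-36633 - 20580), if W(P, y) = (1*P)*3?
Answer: 1671191730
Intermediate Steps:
W(P, y) = 3*P (W(P, y) = P*3 = 3*P)
(-22520 + (-74*90 + W(-10, -1)))*(-36633 - 20580) = (-22520 + (-74*90 + 3*(-10)))*(-36633 - 20580) = (-22520 + (-6660 - 30))*(-57213) = (-22520 - 6690)*(-57213) = -29210*(-57213) = 1671191730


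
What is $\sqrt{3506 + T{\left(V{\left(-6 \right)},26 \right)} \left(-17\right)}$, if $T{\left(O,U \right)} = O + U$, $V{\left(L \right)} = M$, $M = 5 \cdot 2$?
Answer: $\sqrt{2894} \approx 53.796$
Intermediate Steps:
$M = 10$
$V{\left(L \right)} = 10$
$\sqrt{3506 + T{\left(V{\left(-6 \right)},26 \right)} \left(-17\right)} = \sqrt{3506 + \left(10 + 26\right) \left(-17\right)} = \sqrt{3506 + 36 \left(-17\right)} = \sqrt{3506 - 612} = \sqrt{2894}$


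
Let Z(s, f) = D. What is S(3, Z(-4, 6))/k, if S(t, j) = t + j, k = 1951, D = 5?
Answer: 8/1951 ≈ 0.0041005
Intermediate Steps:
Z(s, f) = 5
S(t, j) = j + t
S(3, Z(-4, 6))/k = (5 + 3)/1951 = 8*(1/1951) = 8/1951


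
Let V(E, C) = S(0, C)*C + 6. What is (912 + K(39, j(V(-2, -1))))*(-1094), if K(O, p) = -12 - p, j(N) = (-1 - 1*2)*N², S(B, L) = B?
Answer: -1102752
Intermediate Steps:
V(E, C) = 6 (V(E, C) = 0*C + 6 = 0 + 6 = 6)
j(N) = -3*N² (j(N) = (-1 - 2)*N² = -3*N²)
(912 + K(39, j(V(-2, -1))))*(-1094) = (912 + (-12 - (-3)*6²))*(-1094) = (912 + (-12 - (-3)*36))*(-1094) = (912 + (-12 - 1*(-108)))*(-1094) = (912 + (-12 + 108))*(-1094) = (912 + 96)*(-1094) = 1008*(-1094) = -1102752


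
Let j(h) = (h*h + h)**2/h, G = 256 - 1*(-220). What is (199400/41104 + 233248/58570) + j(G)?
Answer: 16296077242062057/150466330 ≈ 1.0830e+8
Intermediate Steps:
G = 476 (G = 256 + 220 = 476)
j(h) = (h + h**2)**2/h (j(h) = (h**2 + h)**2/h = (h + h**2)**2/h)
(199400/41104 + 233248/58570) + j(G) = (199400/41104 + 233248/58570) + 476*(1 + 476)**2 = (199400*(1/41104) + 233248*(1/58570)) + 476*477**2 = (24925/5138 + 116624/29285) + 476*227529 = 1329142737/150466330 + 108303804 = 16296077242062057/150466330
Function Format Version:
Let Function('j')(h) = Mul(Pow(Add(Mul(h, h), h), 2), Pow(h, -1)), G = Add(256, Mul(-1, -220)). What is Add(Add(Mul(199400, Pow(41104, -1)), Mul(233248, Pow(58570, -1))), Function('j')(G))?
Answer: Rational(16296077242062057, 150466330) ≈ 1.0830e+8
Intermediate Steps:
G = 476 (G = Add(256, 220) = 476)
Function('j')(h) = Mul(Pow(h, -1), Pow(Add(h, Pow(h, 2)), 2)) (Function('j')(h) = Mul(Pow(Add(Pow(h, 2), h), 2), Pow(h, -1)) = Mul(Pow(Add(h, Pow(h, 2)), 2), Pow(h, -1)) = Mul(Pow(h, -1), Pow(Add(h, Pow(h, 2)), 2)))
Add(Add(Mul(199400, Pow(41104, -1)), Mul(233248, Pow(58570, -1))), Function('j')(G)) = Add(Add(Mul(199400, Pow(41104, -1)), Mul(233248, Pow(58570, -1))), Mul(476, Pow(Add(1, 476), 2))) = Add(Add(Mul(199400, Rational(1, 41104)), Mul(233248, Rational(1, 58570))), Mul(476, Pow(477, 2))) = Add(Add(Rational(24925, 5138), Rational(116624, 29285)), Mul(476, 227529)) = Add(Rational(1329142737, 150466330), 108303804) = Rational(16296077242062057, 150466330)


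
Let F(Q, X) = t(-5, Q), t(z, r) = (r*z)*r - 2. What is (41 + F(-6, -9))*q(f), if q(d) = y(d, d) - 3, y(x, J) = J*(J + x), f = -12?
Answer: -40185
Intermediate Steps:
q(d) = -3 + 2*d² (q(d) = d*(d + d) - 3 = d*(2*d) - 3 = 2*d² - 3 = -3 + 2*d²)
t(z, r) = -2 + z*r² (t(z, r) = z*r² - 2 = -2 + z*r²)
F(Q, X) = -2 - 5*Q²
(41 + F(-6, -9))*q(f) = (41 + (-2 - 5*(-6)²))*(-3 + 2*(-12)²) = (41 + (-2 - 5*36))*(-3 + 2*144) = (41 + (-2 - 180))*(-3 + 288) = (41 - 182)*285 = -141*285 = -40185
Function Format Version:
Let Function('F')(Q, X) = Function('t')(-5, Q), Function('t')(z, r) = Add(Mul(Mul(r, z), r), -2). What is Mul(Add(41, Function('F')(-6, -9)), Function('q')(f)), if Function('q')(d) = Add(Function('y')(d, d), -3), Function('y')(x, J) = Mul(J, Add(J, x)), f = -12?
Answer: -40185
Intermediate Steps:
Function('q')(d) = Add(-3, Mul(2, Pow(d, 2))) (Function('q')(d) = Add(Mul(d, Add(d, d)), -3) = Add(Mul(d, Mul(2, d)), -3) = Add(Mul(2, Pow(d, 2)), -3) = Add(-3, Mul(2, Pow(d, 2))))
Function('t')(z, r) = Add(-2, Mul(z, Pow(r, 2))) (Function('t')(z, r) = Add(Mul(z, Pow(r, 2)), -2) = Add(-2, Mul(z, Pow(r, 2))))
Function('F')(Q, X) = Add(-2, Mul(-5, Pow(Q, 2)))
Mul(Add(41, Function('F')(-6, -9)), Function('q')(f)) = Mul(Add(41, Add(-2, Mul(-5, Pow(-6, 2)))), Add(-3, Mul(2, Pow(-12, 2)))) = Mul(Add(41, Add(-2, Mul(-5, 36))), Add(-3, Mul(2, 144))) = Mul(Add(41, Add(-2, -180)), Add(-3, 288)) = Mul(Add(41, -182), 285) = Mul(-141, 285) = -40185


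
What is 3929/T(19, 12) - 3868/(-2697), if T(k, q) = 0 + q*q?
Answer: 3717835/129456 ≈ 28.719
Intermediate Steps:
T(k, q) = q² (T(k, q) = 0 + q² = q²)
3929/T(19, 12) - 3868/(-2697) = 3929/(12²) - 3868/(-2697) = 3929/144 - 3868*(-1/2697) = 3929*(1/144) + 3868/2697 = 3929/144 + 3868/2697 = 3717835/129456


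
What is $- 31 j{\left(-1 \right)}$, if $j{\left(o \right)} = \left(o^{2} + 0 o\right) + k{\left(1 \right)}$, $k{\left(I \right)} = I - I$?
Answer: $-31$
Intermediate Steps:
$k{\left(I \right)} = 0$
$j{\left(o \right)} = o^{2}$ ($j{\left(o \right)} = \left(o^{2} + 0 o\right) + 0 = \left(o^{2} + 0\right) + 0 = o^{2} + 0 = o^{2}$)
$- 31 j{\left(-1 \right)} = - 31 \left(-1\right)^{2} = \left(-31\right) 1 = -31$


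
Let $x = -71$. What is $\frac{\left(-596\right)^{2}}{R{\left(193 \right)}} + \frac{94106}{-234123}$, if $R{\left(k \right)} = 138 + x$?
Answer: $\frac{83157930466}{15686241} \approx 5301.3$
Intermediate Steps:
$R{\left(k \right)} = 67$ ($R{\left(k \right)} = 138 - 71 = 67$)
$\frac{\left(-596\right)^{2}}{R{\left(193 \right)}} + \frac{94106}{-234123} = \frac{\left(-596\right)^{2}}{67} + \frac{94106}{-234123} = 355216 \cdot \frac{1}{67} + 94106 \left(- \frac{1}{234123}\right) = \frac{355216}{67} - \frac{94106}{234123} = \frac{83157930466}{15686241}$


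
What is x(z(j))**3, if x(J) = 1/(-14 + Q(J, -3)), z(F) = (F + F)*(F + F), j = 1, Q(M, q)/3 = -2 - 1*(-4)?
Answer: -1/512 ≈ -0.0019531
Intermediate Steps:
Q(M, q) = 6 (Q(M, q) = 3*(-2 - 1*(-4)) = 3*(-2 + 4) = 3*2 = 6)
z(F) = 4*F**2 (z(F) = (2*F)*(2*F) = 4*F**2)
x(J) = -1/8 (x(J) = 1/(-14 + 6) = 1/(-8) = -1/8)
x(z(j))**3 = (-1/8)**3 = -1/512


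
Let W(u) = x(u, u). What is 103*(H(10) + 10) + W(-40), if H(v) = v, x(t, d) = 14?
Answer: 2074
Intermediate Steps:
W(u) = 14
103*(H(10) + 10) + W(-40) = 103*(10 + 10) + 14 = 103*20 + 14 = 2060 + 14 = 2074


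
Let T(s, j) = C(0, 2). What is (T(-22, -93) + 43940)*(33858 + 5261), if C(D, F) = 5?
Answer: 1719084455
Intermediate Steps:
T(s, j) = 5
(T(-22, -93) + 43940)*(33858 + 5261) = (5 + 43940)*(33858 + 5261) = 43945*39119 = 1719084455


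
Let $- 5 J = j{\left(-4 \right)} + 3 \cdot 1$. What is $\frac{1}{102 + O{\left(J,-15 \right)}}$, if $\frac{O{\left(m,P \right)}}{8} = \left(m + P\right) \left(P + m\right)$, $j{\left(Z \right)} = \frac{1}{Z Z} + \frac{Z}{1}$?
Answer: $\frac{32}{59433} \approx 0.00053842$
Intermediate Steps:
$j{\left(Z \right)} = Z + \frac{1}{Z^{2}}$ ($j{\left(Z \right)} = \frac{1}{Z^{2}} + Z 1 = \frac{1}{Z^{2}} + Z = Z + \frac{1}{Z^{2}}$)
$J = \frac{3}{16}$ ($J = - \frac{\left(-4 + \frac{1}{16}\right) + 3 \cdot 1}{5} = - \frac{\left(-4 + \frac{1}{16}\right) + 3}{5} = - \frac{- \frac{63}{16} + 3}{5} = \left(- \frac{1}{5}\right) \left(- \frac{15}{16}\right) = \frac{3}{16} \approx 0.1875$)
$O{\left(m,P \right)} = 8 \left(P + m\right)^{2}$ ($O{\left(m,P \right)} = 8 \left(m + P\right) \left(P + m\right) = 8 \left(P + m\right) \left(P + m\right) = 8 \left(P + m\right)^{2}$)
$\frac{1}{102 + O{\left(J,-15 \right)}} = \frac{1}{102 + 8 \left(-15 + \frac{3}{16}\right)^{2}} = \frac{1}{102 + 8 \left(- \frac{237}{16}\right)^{2}} = \frac{1}{102 + 8 \cdot \frac{56169}{256}} = \frac{1}{102 + \frac{56169}{32}} = \frac{1}{\frac{59433}{32}} = \frac{32}{59433}$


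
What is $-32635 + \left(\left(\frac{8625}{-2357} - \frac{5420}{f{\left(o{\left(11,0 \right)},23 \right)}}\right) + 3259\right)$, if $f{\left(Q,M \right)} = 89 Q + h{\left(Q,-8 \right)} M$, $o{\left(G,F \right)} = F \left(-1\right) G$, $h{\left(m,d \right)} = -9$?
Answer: $- \frac{14321531459}{487899} \approx -29353.0$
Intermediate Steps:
$o{\left(G,F \right)} = - F G$
$f{\left(Q,M \right)} = - 9 M + 89 Q$ ($f{\left(Q,M \right)} = 89 Q - 9 M = - 9 M + 89 Q$)
$-32635 + \left(\left(\frac{8625}{-2357} - \frac{5420}{f{\left(o{\left(11,0 \right)},23 \right)}}\right) + 3259\right) = -32635 + \left(\left(\frac{8625}{-2357} - \frac{5420}{\left(-9\right) 23 + 89 \left(\left(-1\right) 0 \cdot 11\right)}\right) + 3259\right) = -32635 + \left(\left(8625 \left(- \frac{1}{2357}\right) - \frac{5420}{-207 + 89 \cdot 0}\right) + 3259\right) = -32635 + \left(\left(- \frac{8625}{2357} - \frac{5420}{-207 + 0}\right) + 3259\right) = -32635 + \left(\left(- \frac{8625}{2357} - \frac{5420}{-207}\right) + 3259\right) = -32635 + \left(\left(- \frac{8625}{2357} - - \frac{5420}{207}\right) + 3259\right) = -32635 + \left(\left(- \frac{8625}{2357} + \frac{5420}{207}\right) + 3259\right) = -32635 + \left(\frac{10989565}{487899} + 3259\right) = -32635 + \frac{1601052406}{487899} = - \frac{14321531459}{487899}$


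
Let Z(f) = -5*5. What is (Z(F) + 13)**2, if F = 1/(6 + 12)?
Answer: 144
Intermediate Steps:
F = 1/18 ≈ 0.055556
Z(f) = -25
(Z(F) + 13)**2 = (-25 + 13)**2 = (-12)**2 = 144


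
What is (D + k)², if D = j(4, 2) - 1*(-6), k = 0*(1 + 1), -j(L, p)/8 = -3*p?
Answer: 2916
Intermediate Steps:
j(L, p) = 24*p (j(L, p) = -(-24)*p = 24*p)
k = 0 (k = 0*2 = 0)
D = 54 (D = 24*2 - 1*(-6) = 48 + 6 = 54)
(D + k)² = (54 + 0)² = 54² = 2916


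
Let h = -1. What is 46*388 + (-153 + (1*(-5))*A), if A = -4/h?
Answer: 17675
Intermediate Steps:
A = 4 (A = -4/(-1) = -4*(-1) = 4)
46*388 + (-153 + (1*(-5))*A) = 46*388 + (-153 + (1*(-5))*4) = 17848 + (-153 - 5*4) = 17848 + (-153 - 20) = 17848 - 173 = 17675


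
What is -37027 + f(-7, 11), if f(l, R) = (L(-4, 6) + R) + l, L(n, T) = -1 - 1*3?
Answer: -37027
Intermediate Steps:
L(n, T) = -4 (L(n, T) = -1 - 3 = -4)
f(l, R) = -4 + R + l (f(l, R) = (-4 + R) + l = -4 + R + l)
-37027 + f(-7, 11) = -37027 + (-4 + 11 - 7) = -37027 + 0 = -37027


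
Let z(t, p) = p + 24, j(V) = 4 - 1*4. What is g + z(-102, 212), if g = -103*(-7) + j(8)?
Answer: 957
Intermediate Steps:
j(V) = 0 (j(V) = 4 - 4 = 0)
z(t, p) = 24 + p
g = 721 (g = -103*(-7) + 0 = 721 + 0 = 721)
g + z(-102, 212) = 721 + (24 + 212) = 721 + 236 = 957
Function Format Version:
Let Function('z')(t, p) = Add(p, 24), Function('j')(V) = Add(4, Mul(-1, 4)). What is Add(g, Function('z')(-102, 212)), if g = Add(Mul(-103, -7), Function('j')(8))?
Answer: 957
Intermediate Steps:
Function('j')(V) = 0 (Function('j')(V) = Add(4, -4) = 0)
Function('z')(t, p) = Add(24, p)
g = 721 (g = Add(Mul(-103, -7), 0) = Add(721, 0) = 721)
Add(g, Function('z')(-102, 212)) = Add(721, Add(24, 212)) = Add(721, 236) = 957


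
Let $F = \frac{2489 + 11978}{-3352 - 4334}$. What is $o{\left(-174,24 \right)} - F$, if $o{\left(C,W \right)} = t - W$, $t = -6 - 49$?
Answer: $- \frac{592727}{7686} \approx -77.118$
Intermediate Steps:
$t = -55$ ($t = -6 - 49 = -55$)
$o{\left(C,W \right)} = -55 - W$
$F = - \frac{14467}{7686}$ ($F = \frac{14467}{-7686} = 14467 \left(- \frac{1}{7686}\right) = - \frac{14467}{7686} \approx -1.8823$)
$o{\left(-174,24 \right)} - F = \left(-55 - 24\right) - - \frac{14467}{7686} = \left(-55 - 24\right) + \frac{14467}{7686} = -79 + \frac{14467}{7686} = - \frac{592727}{7686}$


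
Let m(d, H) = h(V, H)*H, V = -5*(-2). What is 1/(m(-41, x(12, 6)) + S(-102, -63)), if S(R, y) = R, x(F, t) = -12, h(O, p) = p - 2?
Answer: 1/66 ≈ 0.015152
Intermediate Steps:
V = 10
h(O, p) = -2 + p
m(d, H) = H*(-2 + H) (m(d, H) = (-2 + H)*H = H*(-2 + H))
1/(m(-41, x(12, 6)) + S(-102, -63)) = 1/(-12*(-2 - 12) - 102) = 1/(-12*(-14) - 102) = 1/(168 - 102) = 1/66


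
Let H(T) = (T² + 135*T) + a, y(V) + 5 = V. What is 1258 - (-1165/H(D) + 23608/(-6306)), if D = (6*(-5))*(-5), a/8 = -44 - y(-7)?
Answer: 169056618577/133983582 ≈ 1261.8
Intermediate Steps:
y(V) = -5 + V
a = -256 (a = 8*(-44 - (-5 - 7)) = 8*(-44 - 1*(-12)) = 8*(-44 + 12) = 8*(-32) = -256)
D = 150 (D = -30*(-5) = 150)
H(T) = -256 + T² + 135*T (H(T) = (T² + 135*T) - 256 = -256 + T² + 135*T)
1258 - (-1165/H(D) + 23608/(-6306)) = 1258 - (-1165/(-256 + 150² + 135*150) + 23608/(-6306)) = 1258 - (-1165/(-256 + 22500 + 20250) + 23608*(-1/6306)) = 1258 - (-1165/42494 - 11804/3153) = 1258 - 1*(-505272421/133983582) = 1258 + 505272421/133983582 = 169056618577/133983582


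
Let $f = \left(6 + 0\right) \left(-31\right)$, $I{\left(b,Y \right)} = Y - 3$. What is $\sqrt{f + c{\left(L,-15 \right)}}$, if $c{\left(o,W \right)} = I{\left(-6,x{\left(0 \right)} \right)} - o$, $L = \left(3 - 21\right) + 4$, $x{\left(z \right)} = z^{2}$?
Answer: $5 i \sqrt{7} \approx 13.229 i$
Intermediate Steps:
$I{\left(b,Y \right)} = -3 + Y$
$L = -14$ ($L = -18 + 4 = -14$)
$c{\left(o,W \right)} = -3 - o$ ($c{\left(o,W \right)} = \left(-3 + 0^{2}\right) - o = \left(-3 + 0\right) - o = -3 - o$)
$f = -186$ ($f = 6 \left(-31\right) = -186$)
$\sqrt{f + c{\left(L,-15 \right)}} = \sqrt{-186 - -11} = \sqrt{-186 + \left(-3 + 14\right)} = \sqrt{-186 + 11} = \sqrt{-175} = 5 i \sqrt{7}$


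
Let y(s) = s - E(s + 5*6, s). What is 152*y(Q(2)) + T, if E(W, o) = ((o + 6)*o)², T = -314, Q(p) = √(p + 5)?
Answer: -46066 - 12616*√7 ≈ -79445.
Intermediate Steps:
Q(p) = √(5 + p)
E(W, o) = o²*(6 + o)² (E(W, o) = ((6 + o)*o)² = (o*(6 + o))² = o²*(6 + o)²)
y(s) = s - s²*(6 + s)²
152*y(Q(2)) + T = 152*(√(5 + 2)*(1 - √(5 + 2)*(6 + √(5 + 2))²)) - 314 = 152*(√7*(1 - √7*(6 + √7)²)) - 314 = 152*√7*(1 - √7*(6 + √7)²) - 314 = -314 + 152*√7*(1 - √7*(6 + √7)²)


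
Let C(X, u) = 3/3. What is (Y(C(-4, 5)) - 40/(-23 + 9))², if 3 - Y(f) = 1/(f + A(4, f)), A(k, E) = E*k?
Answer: 39204/1225 ≈ 32.003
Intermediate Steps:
C(X, u) = 1 (C(X, u) = 3*(⅓) = 1)
Y(f) = 3 - 1/(5*f) (Y(f) = 3 - 1/(f + f*4) = 3 - 1/(f + 4*f) = 3 - 1/(5*f))
(Y(C(-4, 5)) - 40/(-23 + 9))² = ((3 - ⅕/1) - 40/(-23 + 9))² = ((3 - ⅕*1) - 40/(-14))² = ((3 - ⅕) - 40*(-1/14))² = (14/5 + 20/7)² = (198/35)² = 39204/1225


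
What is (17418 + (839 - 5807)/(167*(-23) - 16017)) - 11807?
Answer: 55714103/9929 ≈ 5611.3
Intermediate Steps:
(17418 + (839 - 5807)/(167*(-23) - 16017)) - 11807 = (17418 - 4968/(-3841 - 16017)) - 11807 = (17418 - 4968/(-19858)) - 11807 = (17418 - 4968*(-1/19858)) - 11807 = (17418 + 2484/9929) - 11807 = 172945806/9929 - 11807 = 55714103/9929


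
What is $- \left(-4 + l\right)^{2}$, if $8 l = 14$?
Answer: $- \frac{81}{16} \approx -5.0625$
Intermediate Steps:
$l = \frac{7}{4}$ ($l = \frac{1}{8} \cdot 14 = \frac{7}{4} \approx 1.75$)
$- \left(-4 + l\right)^{2} = - \left(-4 + \frac{7}{4}\right)^{2} = - \left(- \frac{9}{4}\right)^{2} = \left(-1\right) \frac{81}{16} = - \frac{81}{16}$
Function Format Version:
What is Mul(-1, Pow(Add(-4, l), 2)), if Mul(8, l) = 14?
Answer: Rational(-81, 16) ≈ -5.0625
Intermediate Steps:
l = Rational(7, 4) (l = Mul(Rational(1, 8), 14) = Rational(7, 4) ≈ 1.7500)
Mul(-1, Pow(Add(-4, l), 2)) = Mul(-1, Pow(Add(-4, Rational(7, 4)), 2)) = Mul(-1, Pow(Rational(-9, 4), 2)) = Mul(-1, Rational(81, 16)) = Rational(-81, 16)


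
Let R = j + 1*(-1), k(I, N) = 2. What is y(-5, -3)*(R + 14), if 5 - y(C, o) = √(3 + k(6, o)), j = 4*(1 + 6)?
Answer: 205 - 41*√5 ≈ 113.32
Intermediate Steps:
j = 28 (j = 4*7 = 28)
y(C, o) = 5 - √5 (y(C, o) = 5 - √(3 + 2) = 5 - √5)
R = 27 (R = 28 + 1*(-1) = 28 - 1 = 27)
y(-5, -3)*(R + 14) = (5 - √5)*(27 + 14) = (5 - √5)*41 = 205 - 41*√5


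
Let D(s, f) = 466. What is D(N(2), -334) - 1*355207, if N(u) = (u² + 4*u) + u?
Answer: -354741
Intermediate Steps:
N(u) = u² + 5*u
D(N(2), -334) - 1*355207 = 466 - 1*355207 = 466 - 355207 = -354741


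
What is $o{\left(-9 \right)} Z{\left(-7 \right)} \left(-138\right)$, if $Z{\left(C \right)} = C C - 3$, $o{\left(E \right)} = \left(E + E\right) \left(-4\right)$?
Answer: $-457056$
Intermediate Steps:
$o{\left(E \right)} = - 8 E$ ($o{\left(E \right)} = 2 E \left(-4\right) = - 8 E$)
$Z{\left(C \right)} = -3 + C^{2}$ ($Z{\left(C \right)} = C^{2} - 3 = -3 + C^{2}$)
$o{\left(-9 \right)} Z{\left(-7 \right)} \left(-138\right) = \left(-8\right) \left(-9\right) \left(-3 + \left(-7\right)^{2}\right) \left(-138\right) = 72 \left(-3 + 49\right) \left(-138\right) = 72 \cdot 46 \left(-138\right) = 3312 \left(-138\right) = -457056$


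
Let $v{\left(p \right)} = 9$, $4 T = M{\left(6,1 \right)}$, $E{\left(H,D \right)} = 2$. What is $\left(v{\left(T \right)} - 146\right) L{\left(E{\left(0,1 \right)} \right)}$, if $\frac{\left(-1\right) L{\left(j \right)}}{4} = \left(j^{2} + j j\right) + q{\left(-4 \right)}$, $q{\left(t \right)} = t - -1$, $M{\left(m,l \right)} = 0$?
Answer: $2740$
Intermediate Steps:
$T = 0$ ($T = \frac{1}{4} \cdot 0 = 0$)
$q{\left(t \right)} = 1 + t$ ($q{\left(t \right)} = t + 1 = 1 + t$)
$L{\left(j \right)} = 12 - 8 j^{2}$ ($L{\left(j \right)} = - 4 \left(\left(j^{2} + j j\right) + \left(1 - 4\right)\right) = - 4 \left(\left(j^{2} + j^{2}\right) - 3\right) = - 4 \left(2 j^{2} - 3\right) = - 4 \left(-3 + 2 j^{2}\right) = 12 - 8 j^{2}$)
$\left(v{\left(T \right)} - 146\right) L{\left(E{\left(0,1 \right)} \right)} = \left(9 - 146\right) \left(12 - 8 \cdot 2^{2}\right) = - 137 \left(12 - 32\right) = \left(-137\right) \left(-20\right) = 2740$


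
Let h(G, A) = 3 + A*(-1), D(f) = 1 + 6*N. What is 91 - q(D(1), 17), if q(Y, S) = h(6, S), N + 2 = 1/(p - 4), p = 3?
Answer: 105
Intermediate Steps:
N = -3 (N = -2 + 1/(3 - 4) = -2 + 1/(-1) = -2 - 1 = -3)
D(f) = -17 (D(f) = 1 + 6*(-3) = 1 - 18 = -17)
h(G, A) = 3 - A
q(Y, S) = 3 - S
91 - q(D(1), 17) = 91 - (3 - 1*17) = 91 - (3 - 17) = 91 - 1*(-14) = 91 + 14 = 105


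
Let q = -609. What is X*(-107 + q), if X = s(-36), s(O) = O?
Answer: 25776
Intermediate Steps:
X = -36
X*(-107 + q) = -36*(-107 - 609) = -36*(-716) = 25776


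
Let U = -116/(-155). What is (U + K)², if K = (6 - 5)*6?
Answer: 1094116/24025 ≈ 45.541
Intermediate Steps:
U = 116/155 (U = -116*(-1/155) = 116/155 ≈ 0.74839)
K = 6 (K = 1*6 = 6)
(U + K)² = (116/155 + 6)² = (1046/155)² = 1094116/24025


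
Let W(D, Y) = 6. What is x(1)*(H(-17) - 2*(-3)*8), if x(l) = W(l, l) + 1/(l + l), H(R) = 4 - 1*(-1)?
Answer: 689/2 ≈ 344.50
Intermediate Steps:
H(R) = 5 (H(R) = 4 + 1 = 5)
x(l) = 6 + 1/(2*l) (x(l) = 6 + 1/(l + l) = 6 + 1/(2*l))
x(1)*(H(-17) - 2*(-3)*8) = (6 + (½)/1)*(5 - 2*(-3)*8) = (6 + (½)*1)*(5 + 6*8) = (6 + ½)*(5 + 48) = (13/2)*53 = 689/2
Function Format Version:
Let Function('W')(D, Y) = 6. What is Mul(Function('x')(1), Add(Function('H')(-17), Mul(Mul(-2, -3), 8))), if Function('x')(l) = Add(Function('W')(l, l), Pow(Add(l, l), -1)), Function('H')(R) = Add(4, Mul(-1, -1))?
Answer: Rational(689, 2) ≈ 344.50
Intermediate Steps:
Function('H')(R) = 5 (Function('H')(R) = Add(4, 1) = 5)
Function('x')(l) = Add(6, Mul(Rational(1, 2), Pow(l, -1))) (Function('x')(l) = Add(6, Pow(Add(l, l), -1)) = Add(6, Pow(Mul(2, l), -1)) = Add(6, Mul(Rational(1, 2), Pow(l, -1))))
Mul(Function('x')(1), Add(Function('H')(-17), Mul(Mul(-2, -3), 8))) = Mul(Add(6, Mul(Rational(1, 2), Pow(1, -1))), Add(5, Mul(Mul(-2, -3), 8))) = Mul(Add(6, Mul(Rational(1, 2), 1)), Add(5, Mul(6, 8))) = Mul(Add(6, Rational(1, 2)), Add(5, 48)) = Mul(Rational(13, 2), 53) = Rational(689, 2)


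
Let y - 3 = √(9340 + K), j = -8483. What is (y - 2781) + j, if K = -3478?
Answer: -11261 + √5862 ≈ -11184.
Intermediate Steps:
y = 3 + √5862 (y = 3 + √(9340 - 3478) = 3 + √5862 ≈ 79.564)
(y - 2781) + j = ((3 + √5862) - 2781) - 8483 = (-2778 + √5862) - 8483 = -11261 + √5862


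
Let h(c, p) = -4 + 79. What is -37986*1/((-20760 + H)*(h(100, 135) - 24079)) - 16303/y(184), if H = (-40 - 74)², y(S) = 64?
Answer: -63298844689/248489408 ≈ -254.73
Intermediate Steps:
h(c, p) = 75
H = 12996 (H = (-114)² = 12996)
-37986*1/((-20760 + H)*(h(100, 135) - 24079)) - 16303/y(184) = -37986*1/((-20760 + 12996)*(75 - 24079)) - 16303/64 = -37986/((-7764*(-24004))) - 16303*1/64 = -37986/186367056 - 16303/64 = -37986*1/186367056 - 16303/64 = -6331/31061176 - 16303/64 = -63298844689/248489408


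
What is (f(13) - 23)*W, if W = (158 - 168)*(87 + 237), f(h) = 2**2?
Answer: 61560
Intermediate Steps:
f(h) = 4
W = -3240 (W = -10*324 = -3240)
(f(13) - 23)*W = (4 - 23)*(-3240) = -19*(-3240) = 61560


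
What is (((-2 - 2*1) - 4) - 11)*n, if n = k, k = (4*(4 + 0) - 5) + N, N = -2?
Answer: -171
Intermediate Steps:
k = 9 (k = (4*(4 + 0) - 5) - 2 = (4*4 - 5) - 2 = (16 - 5) - 2 = 11 - 2 = 9)
n = 9
(((-2 - 2*1) - 4) - 11)*n = (((-2 - 2*1) - 4) - 11)*9 = (((-2 - 2) - 4) - 11)*9 = ((-4 - 4) - 11)*9 = (-8 - 11)*9 = -19*9 = -171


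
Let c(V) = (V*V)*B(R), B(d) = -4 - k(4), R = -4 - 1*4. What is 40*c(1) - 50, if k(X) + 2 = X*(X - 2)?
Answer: -450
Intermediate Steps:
k(X) = -2 + X*(-2 + X) (k(X) = -2 + X*(X - 2) = -2 + X*(-2 + X))
R = -8 (R = -4 - 4 = -8)
B(d) = -10 (B(d) = -4 - (-2 + 4² - 2*4) = -4 - (-2 + 16 - 8) = -4 - 1*6 = -4 - 6 = -10)
c(V) = -10*V² (c(V) = (V*V)*(-10) = V²*(-10) = -10*V²)
40*c(1) - 50 = 40*(-10*1²) - 50 = 40*(-10*1) - 50 = 40*(-10) - 50 = -400 - 50 = -450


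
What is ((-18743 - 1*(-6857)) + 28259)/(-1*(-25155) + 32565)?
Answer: 16373/57720 ≈ 0.28366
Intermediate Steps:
((-18743 - 1*(-6857)) + 28259)/(-1*(-25155) + 32565) = ((-18743 + 6857) + 28259)/(25155 + 32565) = (-11886 + 28259)/57720 = 16373*(1/57720) = 16373/57720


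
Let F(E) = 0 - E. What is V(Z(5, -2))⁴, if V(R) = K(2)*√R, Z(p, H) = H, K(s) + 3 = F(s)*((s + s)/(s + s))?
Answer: 2500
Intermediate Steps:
F(E) = -E
K(s) = -3 - s (K(s) = -3 + (-s)*((s + s)/(s + s)) = -3 + (-s)*((2*s)/((2*s))) = -3 + (-s)*((2*s)*(1/(2*s))) = -3 - s*1 = -3 - s)
V(R) = -5*√R (V(R) = (-3 - 1*2)*√R = (-3 - 2)*√R = -5*√R)
V(Z(5, -2))⁴ = (-5*I*√2)⁴ = 2500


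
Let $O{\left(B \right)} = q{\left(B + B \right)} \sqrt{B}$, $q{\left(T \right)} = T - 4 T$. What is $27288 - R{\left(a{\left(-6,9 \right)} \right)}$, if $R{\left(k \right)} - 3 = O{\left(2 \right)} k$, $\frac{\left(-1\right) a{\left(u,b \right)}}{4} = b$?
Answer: $27285 - 432 \sqrt{2} \approx 26674.0$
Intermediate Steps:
$a{\left(u,b \right)} = - 4 b$
$q{\left(T \right)} = - 3 T$
$O{\left(B \right)} = - 6 B^{\frac{3}{2}}$ ($O{\left(B \right)} = - 3 \left(B + B\right) \sqrt{B} = - 3 \cdot 2 B \sqrt{B} = - 6 B \sqrt{B} = - 6 B^{\frac{3}{2}}$)
$R{\left(k \right)} = 3 - 12 k \sqrt{2}$ ($R{\left(k \right)} = 3 + - 6 \cdot 2^{\frac{3}{2}} k = 3 + - 6 \cdot 2 \sqrt{2} k = 3 + - 12 \sqrt{2} k = 3 - 12 k \sqrt{2}$)
$27288 - R{\left(a{\left(-6,9 \right)} \right)} = 27288 - \left(3 - 12 \left(\left(-4\right) 9\right) \sqrt{2}\right) = 27288 - \left(3 - - 432 \sqrt{2}\right) = 27288 - \left(3 + 432 \sqrt{2}\right) = 27285 - 432 \sqrt{2}$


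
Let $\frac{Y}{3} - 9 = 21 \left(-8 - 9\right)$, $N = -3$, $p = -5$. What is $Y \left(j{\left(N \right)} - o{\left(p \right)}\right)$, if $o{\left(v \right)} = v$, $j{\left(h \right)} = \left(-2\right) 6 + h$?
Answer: $10440$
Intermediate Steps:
$j{\left(h \right)} = -12 + h$
$Y = -1044$ ($Y = 27 + 3 \cdot 21 \left(-8 - 9\right) = 27 + 3 \cdot 21 \left(-17\right) = 27 + 3 \left(-357\right) = 27 - 1071 = -1044$)
$Y \left(j{\left(N \right)} - o{\left(p \right)}\right) = - 1044 \left(\left(-12 - 3\right) - -5\right) = - 1044 \left(-15 + 5\right) = \left(-1044\right) \left(-10\right) = 10440$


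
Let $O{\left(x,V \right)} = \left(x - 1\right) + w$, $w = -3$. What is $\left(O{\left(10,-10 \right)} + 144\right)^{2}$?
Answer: $22500$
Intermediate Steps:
$O{\left(x,V \right)} = -4 + x$ ($O{\left(x,V \right)} = \left(x - 1\right) - 3 = \left(-1 + x\right) - 3 = -4 + x$)
$\left(O{\left(10,-10 \right)} + 144\right)^{2} = \left(\left(-4 + 10\right) + 144\right)^{2} = \left(6 + 144\right)^{2} = 150^{2} = 22500$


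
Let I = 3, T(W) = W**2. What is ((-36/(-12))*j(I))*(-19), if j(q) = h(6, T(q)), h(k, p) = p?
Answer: -513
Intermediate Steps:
j(q) = q**2
((-36/(-12))*j(I))*(-19) = (-36/(-12)*3**2)*(-19) = (-36*(-1/12)*9)*(-19) = (3*9)*(-19) = 27*(-19) = -513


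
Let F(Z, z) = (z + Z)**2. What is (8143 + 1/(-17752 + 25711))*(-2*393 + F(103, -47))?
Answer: 152303824300/7959 ≈ 1.9136e+7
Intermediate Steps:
F(Z, z) = (Z + z)**2
(8143 + 1/(-17752 + 25711))*(-2*393 + F(103, -47)) = (8143 + 1/(-17752 + 25711))*(-2*393 + (103 - 47)**2) = (8143 + 1/7959)*(-786 + 56**2) = (8143 + 1/7959)*(-786 + 3136) = (64810138/7959)*2350 = 152303824300/7959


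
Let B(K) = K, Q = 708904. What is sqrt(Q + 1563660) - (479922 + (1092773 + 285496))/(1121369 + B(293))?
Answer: -1858191/1121662 + 2*sqrt(568141) ≈ 1505.8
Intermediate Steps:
sqrt(Q + 1563660) - (479922 + (1092773 + 285496))/(1121369 + B(293)) = sqrt(708904 + 1563660) - (479922 + (1092773 + 285496))/(1121369 + 293) = sqrt(2272564) - (479922 + 1378269)/1121662 = 2*sqrt(568141) - 1858191/1121662 = -1858191/1121662 + 2*sqrt(568141)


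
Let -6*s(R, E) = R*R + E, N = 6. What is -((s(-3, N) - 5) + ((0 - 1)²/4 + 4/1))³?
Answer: 2197/64 ≈ 34.328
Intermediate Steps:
s(R, E) = -E/6 - R²/6 (s(R, E) = -(R*R + E)/6 = -(R² + E)/6 = -(E + R²)/6 = -E/6 - R²/6)
-((s(-3, N) - 5) + ((0 - 1)²/4 + 4/1))³ = -(((-⅙*6 - ⅙*(-3)²) - 5) + ((0 - 1)²/4 + 4/1))³ = -(((-1 - ⅙*9) - 5) + ((-1)²*(¼) + 4*1))³ = -(((-1 - 3/2) - 5) + (1*(¼) + 4))³ = -((-5/2 - 5) + (¼ + 4))³ = -(-15/2 + 17/4)³ = -(-13/4)³ = -1*(-2197/64) = 2197/64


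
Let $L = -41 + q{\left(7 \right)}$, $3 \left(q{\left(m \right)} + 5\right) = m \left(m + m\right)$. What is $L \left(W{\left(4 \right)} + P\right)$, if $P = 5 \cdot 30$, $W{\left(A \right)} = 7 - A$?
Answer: $-2040$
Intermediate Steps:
$q{\left(m \right)} = -5 + \frac{2 m^{2}}{3}$ ($q{\left(m \right)} = -5 + \frac{m \left(m + m\right)}{3} = -5 + \frac{m 2 m}{3} = -5 + \frac{2 m^{2}}{3}$)
$L = - \frac{40}{3}$ ($L = -41 - \left(5 - \frac{2 \cdot 7^{2}}{3}\right) = -41 + \left(-5 + \frac{2}{3} \cdot 49\right) = -41 + \left(-5 + \frac{98}{3}\right) = -41 + \frac{83}{3} = - \frac{40}{3} \approx -13.333$)
$P = 150$
$L \left(W{\left(4 \right)} + P\right) = - \frac{40 \left(\left(7 - 4\right) + 150\right)}{3} = - \frac{40 \left(3 + 150\right)}{3} = \left(- \frac{40}{3}\right) 153 = -2040$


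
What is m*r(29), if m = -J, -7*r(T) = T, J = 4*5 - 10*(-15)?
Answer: 4930/7 ≈ 704.29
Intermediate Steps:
J = 170 (J = 20 + 150 = 170)
r(T) = -T/7
m = -170 (m = -1*170 = -170)
m*r(29) = -(-170)*29/7 = -170*(-29/7) = 4930/7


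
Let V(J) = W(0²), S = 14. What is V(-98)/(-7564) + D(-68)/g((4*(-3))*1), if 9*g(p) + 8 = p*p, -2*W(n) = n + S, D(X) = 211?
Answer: 3591247/257176 ≈ 13.964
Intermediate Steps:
W(n) = -7 - n/2 (W(n) = -(n + 14)/2 = -(14 + n)/2 = -7 - n/2)
g(p) = -8/9 + p²/9 (g(p) = -8/9 + (p*p)/9 = -8/9 + p²/9)
V(J) = -7 (V(J) = -7 - ½*0² = -7 - ½*0 = -7 + 0 = -7)
V(-98)/(-7564) + D(-68)/g((4*(-3))*1) = -7/(-7564) + 211/(-8/9 + ((4*(-3))*1)²/9) = -7*(-1/7564) + 211/(-8/9 + (-12*1)²/9) = 7/7564 + 211/(-8/9 + (⅑)*(-12)²) = 7/7564 + 211/(-8/9 + (⅑)*144) = 7/7564 + 211/(-8/9 + 16) = 7/7564 + 211/(136/9) = 7/7564 + 211*(9/136) = 7/7564 + 1899/136 = 3591247/257176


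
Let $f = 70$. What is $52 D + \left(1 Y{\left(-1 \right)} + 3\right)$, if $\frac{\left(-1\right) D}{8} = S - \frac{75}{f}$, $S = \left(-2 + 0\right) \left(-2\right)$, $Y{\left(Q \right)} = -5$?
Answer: $- \frac{8542}{7} \approx -1220.3$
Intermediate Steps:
$S = 4$ ($S = \left(-2\right) \left(-2\right) = 4$)
$D = - \frac{164}{7}$ ($D = - 8 \left(4 - \frac{75}{70}\right) = - 8 \left(4 - 75 \cdot \frac{1}{70}\right) = - 8 \left(4 - \frac{15}{14}\right) = \left(-8\right) \frac{41}{14} = - \frac{164}{7} \approx -23.429$)
$52 D + \left(1 Y{\left(-1 \right)} + 3\right) = 52 \left(- \frac{164}{7}\right) + \left(1 \left(-5\right) + 3\right) = - \frac{8528}{7} + \left(-5 + 3\right) = - \frac{8528}{7} - 2 = - \frac{8542}{7}$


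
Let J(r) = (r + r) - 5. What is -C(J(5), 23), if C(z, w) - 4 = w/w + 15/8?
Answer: -55/8 ≈ -6.8750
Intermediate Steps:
J(r) = -5 + 2*r (J(r) = 2*r - 5 = -5 + 2*r)
C(z, w) = 55/8 (C(z, w) = 4 + (w/w + 15/8) = 4 + (1 + 15*(⅛)) = 4 + (1 + 15/8) = 4 + 23/8 = 55/8)
-C(J(5), 23) = -1*55/8 = -55/8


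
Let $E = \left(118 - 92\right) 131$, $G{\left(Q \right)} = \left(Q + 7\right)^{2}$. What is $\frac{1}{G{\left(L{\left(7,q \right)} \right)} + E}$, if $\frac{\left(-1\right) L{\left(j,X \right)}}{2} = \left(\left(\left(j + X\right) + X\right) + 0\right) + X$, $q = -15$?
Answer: $\frac{1}{10295} \approx 9.7134 \cdot 10^{-5}$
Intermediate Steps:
$L{\left(j,X \right)} = - 6 X - 2 j$ ($L{\left(j,X \right)} = - 2 \left(\left(\left(\left(j + X\right) + X\right) + 0\right) + X\right) = - 2 \left(\left(\left(\left(X + j\right) + X\right) + 0\right) + X\right) = - 2 \left(\left(\left(j + 2 X\right) + 0\right) + X\right) = - 2 \left(\left(j + 2 X\right) + X\right) = - 2 \left(j + 3 X\right) = - 6 X - 2 j$)
$G{\left(Q \right)} = \left(7 + Q\right)^{2}$
$E = 3406$ ($E = 26 \cdot 131 = 3406$)
$\frac{1}{G{\left(L{\left(7,q \right)} \right)} + E} = \frac{1}{\left(7 - -76\right)^{2} + 3406} = \frac{1}{\left(7 + \left(90 - 14\right)\right)^{2} + 3406} = \frac{1}{\left(7 + 76\right)^{2} + 3406} = \frac{1}{83^{2} + 3406} = \frac{1}{6889 + 3406} = \frac{1}{10295}$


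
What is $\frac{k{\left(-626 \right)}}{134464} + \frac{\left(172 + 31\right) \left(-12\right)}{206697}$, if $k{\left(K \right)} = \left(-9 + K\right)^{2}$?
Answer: $\frac{27672614507}{9264435136} \approx 2.987$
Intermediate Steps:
$\frac{k{\left(-626 \right)}}{134464} + \frac{\left(172 + 31\right) \left(-12\right)}{206697} = \frac{\left(-9 - 626\right)^{2}}{134464} + \frac{\left(172 + 31\right) \left(-12\right)}{206697} = \left(-635\right)^{2} \cdot \frac{1}{134464} + 203 \left(-12\right) \frac{1}{206697} = 403225 \cdot \frac{1}{134464} - \frac{812}{68899} = \frac{403225}{134464} - \frac{812}{68899} = \frac{27672614507}{9264435136}$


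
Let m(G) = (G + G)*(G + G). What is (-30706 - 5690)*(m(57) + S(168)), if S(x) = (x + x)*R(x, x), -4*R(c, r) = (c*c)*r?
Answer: 14495947812432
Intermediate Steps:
R(c, r) = -r*c²/4 (R(c, r) = -c*c*r/4 = -c²*r/4 = -r*c²/4)
m(G) = 4*G² (m(G) = (2*G)*(2*G) = 4*G²)
S(x) = -x⁴/2 (S(x) = (x + x)*(-x*x²/4) = (2*x)*(-x³/4) = -x⁴/2)
(-30706 - 5690)*(m(57) + S(168)) = (-30706 - 5690)*(4*57² - ½*168⁴) = -36396*(4*3249 - ½*796594176) = -36396*(12996 - 398297088) = -36396*(-398284092) = 14495947812432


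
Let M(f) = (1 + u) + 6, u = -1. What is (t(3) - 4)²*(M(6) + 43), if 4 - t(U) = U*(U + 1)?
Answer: 7056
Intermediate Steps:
t(U) = 4 - U*(1 + U) (t(U) = 4 - U*(U + 1) = 4 - U*(1 + U))
M(f) = 6 (M(f) = (1 - 1) + 6 = 0 + 6 = 6)
(t(3) - 4)²*(M(6) + 43) = ((4 - 1*3 - 1*3²) - 4)²*(6 + 43) = ((4 - 3 - 1*9) - 4)²*49 = ((4 - 3 - 9) - 4)²*49 = (-8 - 4)²*49 = (-12)²*49 = 144*49 = 7056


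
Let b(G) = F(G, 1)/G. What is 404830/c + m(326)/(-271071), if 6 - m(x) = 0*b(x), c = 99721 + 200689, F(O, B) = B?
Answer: 3657862349/2714414637 ≈ 1.3476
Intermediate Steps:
c = 300410
b(G) = 1/G
m(x) = 6 (m(x) = 6 - 0/x = 6 - 1*0 = 6 + 0 = 6)
404830/c + m(326)/(-271071) = 404830/300410 + 6/(-271071) = 404830*(1/300410) + 6*(-1/271071) = 40483/30041 - 2/90357 = 3657862349/2714414637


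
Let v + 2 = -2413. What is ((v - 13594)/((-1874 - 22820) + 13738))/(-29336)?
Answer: -16009/321405216 ≈ -4.9809e-5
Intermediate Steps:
v = -2415 (v = -2 - 2413 = -2415)
((v - 13594)/((-1874 - 22820) + 13738))/(-29336) = ((-2415 - 13594)/((-1874 - 22820) + 13738))/(-29336) = -16009/(-24694 + 13738)*(-1/29336) = -16009/(-10956)*(-1/29336) = -16009*(-1/10956)*(-1/29336) = (16009/10956)*(-1/29336) = -16009/321405216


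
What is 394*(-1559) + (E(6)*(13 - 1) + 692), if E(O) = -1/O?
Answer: -613556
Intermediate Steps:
394*(-1559) + (E(6)*(13 - 1) + 692) = 394*(-1559) + ((-1/6)*(13 - 1) + 692) = -614246 + (-1*⅙*12 + 692) = -614246 + (-⅙*12 + 692) = -614246 + (-2 + 692) = -614246 + 690 = -613556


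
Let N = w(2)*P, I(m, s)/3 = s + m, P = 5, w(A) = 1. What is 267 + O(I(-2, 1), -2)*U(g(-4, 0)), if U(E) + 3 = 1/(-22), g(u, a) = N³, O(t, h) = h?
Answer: 3004/11 ≈ 273.09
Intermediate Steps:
I(m, s) = 3*m + 3*s (I(m, s) = 3*(s + m) = 3*(m + s) = 3*m + 3*s)
N = 5 (N = 1*5 = 5)
g(u, a) = 125 (g(u, a) = 5³ = 125)
U(E) = -67/22 (U(E) = -3 + 1/(-22) = -3 - 1/22 = -67/22)
267 + O(I(-2, 1), -2)*U(g(-4, 0)) = 267 - 2*(-67/22) = 267 + 67/11 = 3004/11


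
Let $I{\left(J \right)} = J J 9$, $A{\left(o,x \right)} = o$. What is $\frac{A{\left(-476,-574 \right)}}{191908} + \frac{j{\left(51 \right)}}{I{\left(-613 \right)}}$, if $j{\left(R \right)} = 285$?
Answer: $- \frac{129591718}{54084807939} \approx -0.0023961$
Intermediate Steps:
$I{\left(J \right)} = 9 J^{2}$ ($I{\left(J \right)} = J^{2} \cdot 9 = 9 J^{2}$)
$\frac{A{\left(-476,-574 \right)}}{191908} + \frac{j{\left(51 \right)}}{I{\left(-613 \right)}} = - \frac{476}{191908} + \frac{285}{9 \left(-613\right)^{2}} = \left(-476\right) \frac{1}{191908} + \frac{285}{9 \cdot 375769} = - \frac{119}{47977} + \frac{285}{3381921} = - \frac{119}{47977} + 285 \cdot \frac{1}{3381921} = - \frac{119}{47977} + \frac{95}{1127307} = - \frac{129591718}{54084807939}$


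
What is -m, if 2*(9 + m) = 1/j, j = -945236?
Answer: 17014249/1890472 ≈ 9.0000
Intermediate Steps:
m = -17014249/1890472 (m = -9 + (½)/(-945236) = -9 + (½)*(-1/945236) = -9 - 1/1890472 = -17014249/1890472 ≈ -9.0000)
-m = -1*(-17014249/1890472) = 17014249/1890472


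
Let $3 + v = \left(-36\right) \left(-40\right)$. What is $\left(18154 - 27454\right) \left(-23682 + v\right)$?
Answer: $206878500$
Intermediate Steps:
$v = 1437$ ($v = -3 - -1440 = -3 + 1440 = 1437$)
$\left(18154 - 27454\right) \left(-23682 + v\right) = \left(18154 - 27454\right) \left(-23682 + 1437\right) = \left(-9300\right) \left(-22245\right) = 206878500$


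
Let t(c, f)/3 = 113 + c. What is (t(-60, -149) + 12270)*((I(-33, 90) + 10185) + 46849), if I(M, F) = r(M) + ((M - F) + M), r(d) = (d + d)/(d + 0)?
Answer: 706961520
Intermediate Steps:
t(c, f) = 339 + 3*c (t(c, f) = 3*(113 + c) = 339 + 3*c)
r(d) = 2 (r(d) = (2*d)/d = 2)
I(M, F) = 2 - F + 2*M (I(M, F) = 2 + ((M - F) + M) = 2 + (-F + 2*M) = 2 - F + 2*M)
(t(-60, -149) + 12270)*((I(-33, 90) + 10185) + 46849) = ((339 + 3*(-60)) + 12270)*(((2 - 1*90 + 2*(-33)) + 10185) + 46849) = ((339 - 180) + 12270)*(((2 - 90 - 66) + 10185) + 46849) = (159 + 12270)*((-154 + 10185) + 46849) = 12429*(10031 + 46849) = 12429*56880 = 706961520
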